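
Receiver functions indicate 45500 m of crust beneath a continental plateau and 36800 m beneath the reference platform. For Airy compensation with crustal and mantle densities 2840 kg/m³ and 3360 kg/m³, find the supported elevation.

1350 m

Excess crust Δ = 45500 m − 36800 m = 8700 m, split between elevation h and root r with h + r = Δ.
Airy balance ρ_c h = (ρ_m − ρ_c) r gives r = h ρ_c/(ρ_m − ρ_c), so h (1 + ρ_c/(ρ_m − ρ_c)) = Δ, i.e. h = Δ (ρ_m − ρ_c)/ρ_m.
h = 8700 m × 520/3360 = 1350 m.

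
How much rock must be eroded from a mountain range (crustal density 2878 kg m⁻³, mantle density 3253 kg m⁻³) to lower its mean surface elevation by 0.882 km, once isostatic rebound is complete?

Net drop Δ = e − u = e − e ρ_c/ρ_m = e (ρ_m − ρ_c)/ρ_m.
e = Δ ρ_m/(ρ_m − ρ_c) = 0.882 km × 3253/375 = 7.65 km.

7.65 km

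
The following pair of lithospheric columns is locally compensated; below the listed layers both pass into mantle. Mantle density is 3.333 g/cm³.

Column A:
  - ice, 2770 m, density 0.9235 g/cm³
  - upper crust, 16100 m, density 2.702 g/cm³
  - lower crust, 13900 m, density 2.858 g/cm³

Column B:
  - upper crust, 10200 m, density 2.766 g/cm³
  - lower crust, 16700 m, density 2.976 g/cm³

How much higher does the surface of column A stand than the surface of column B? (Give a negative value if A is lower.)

3510 m

For any compensation level in the mantle, the mantle terms cancel and isostasy reduces to e = (Σt_A − Σt_B) − (Σ(ρt)_A − Σ(ρt)_B) / ρ_m.
Σt_A = 32770 m; Σt_B = 26900 m; Σ(ρt)_A = 85786.495; Σ(ρt)_B = 77912.4 (in m·g/cm³).
e = (32770 − 26900) − (85786.495 − 77912.4) / 3.333 = 3510 m.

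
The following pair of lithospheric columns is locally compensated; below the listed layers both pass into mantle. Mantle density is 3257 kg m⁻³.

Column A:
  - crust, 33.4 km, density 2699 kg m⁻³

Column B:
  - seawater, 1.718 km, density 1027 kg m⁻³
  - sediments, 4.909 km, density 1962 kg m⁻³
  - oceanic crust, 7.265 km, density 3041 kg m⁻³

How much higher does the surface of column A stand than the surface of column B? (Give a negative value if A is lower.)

2.11 km

For any compensation level in the mantle, the mantle terms cancel and isostasy reduces to e = (Σt_A − Σt_B) − (Σ(ρt)_A − Σ(ρt)_B) / ρ_m.
Σt_A = 33.4 km; Σt_B = 13.892 km; Σ(ρt)_A = 90146.6; Σ(ρt)_B = 33488.709 (in km·kg m⁻³).
e = (33.4 − 13.892) − (90146.6 − 33488.709) / 3257 = 2.11 km.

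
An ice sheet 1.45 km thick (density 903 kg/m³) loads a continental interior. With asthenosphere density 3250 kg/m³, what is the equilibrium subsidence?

Equating mass per unit area of the two columns: the ice load ρ_ice t is balanced by mantle displaced below, ρ_m s.
s = t ρ_ice / ρ_m = 1.45 km × 903/3250 = 0.403 km.

0.403 km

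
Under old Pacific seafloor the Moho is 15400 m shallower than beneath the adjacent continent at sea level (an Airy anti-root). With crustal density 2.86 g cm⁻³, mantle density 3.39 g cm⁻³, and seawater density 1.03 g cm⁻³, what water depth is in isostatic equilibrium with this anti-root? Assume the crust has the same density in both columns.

4460 m

Replacing a thickness d of crust by seawater at the top must be balanced by replacing crust with mantle at the base: d (ρ_c − ρ_w) = a (ρ_m − ρ_c).
d = a (ρ_m − ρ_c)/(ρ_c − ρ_w) = 15400 m × 0.53/1.83 = 4460 m.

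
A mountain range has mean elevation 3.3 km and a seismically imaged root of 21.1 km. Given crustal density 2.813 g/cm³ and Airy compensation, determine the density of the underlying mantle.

3.25 g/cm³

Airy balance: ρ_c h = (ρ_m − ρ_c) r → ρ_m = ρ_c (1 + h/r).
ρ_m = 2.813 × (1 + 3.3 km/21.1 km) = 3.25 g/cm³.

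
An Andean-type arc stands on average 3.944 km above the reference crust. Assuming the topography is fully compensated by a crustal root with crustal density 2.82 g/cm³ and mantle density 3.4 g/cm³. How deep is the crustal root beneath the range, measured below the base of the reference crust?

Balancing pressure at the compensation depth: the weight of the topography is balanced by the buoyancy of the root, ρ_c h = (ρ_m − ρ_c) r.
r = h · ρ_c / (ρ_m − ρ_c) = 3.944 km × 2.82 / (3.4 − 2.82) = 19.2 km.

19.2 km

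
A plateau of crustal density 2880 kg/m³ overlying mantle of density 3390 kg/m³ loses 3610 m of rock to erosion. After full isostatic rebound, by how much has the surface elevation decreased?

543 m

Rebound u = e ρ_c/ρ_m = 3610 m × 2880/3390 = 3067 m.
Net surface drop = e − u = 3610 m − 3067 m = e (ρ_m − ρ_c)/ρ_m = 543 m.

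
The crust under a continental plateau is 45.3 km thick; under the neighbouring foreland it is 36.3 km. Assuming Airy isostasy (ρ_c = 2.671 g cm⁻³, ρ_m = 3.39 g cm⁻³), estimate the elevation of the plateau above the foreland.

Excess crust Δ = 45.3 km − 36.3 km = 9 km, split between elevation h and root r with h + r = Δ.
Airy balance ρ_c h = (ρ_m − ρ_c) r gives r = h ρ_c/(ρ_m − ρ_c), so h (1 + ρ_c/(ρ_m − ρ_c)) = Δ, i.e. h = Δ (ρ_m − ρ_c)/ρ_m.
h = 9 km × 0.719/3.39 = 1.91 km.

1.91 km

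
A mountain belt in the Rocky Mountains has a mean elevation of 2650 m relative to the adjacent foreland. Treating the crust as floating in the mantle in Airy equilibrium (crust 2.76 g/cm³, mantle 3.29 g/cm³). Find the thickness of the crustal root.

13800 m

In Airy isostatic equilibrium: the weight of the topography is balanced by the buoyancy of the root, ρ_c h = (ρ_m − ρ_c) r.
r = h · ρ_c / (ρ_m − ρ_c) = 2650 m × 2.76 / (3.29 − 2.76) = 13800 m.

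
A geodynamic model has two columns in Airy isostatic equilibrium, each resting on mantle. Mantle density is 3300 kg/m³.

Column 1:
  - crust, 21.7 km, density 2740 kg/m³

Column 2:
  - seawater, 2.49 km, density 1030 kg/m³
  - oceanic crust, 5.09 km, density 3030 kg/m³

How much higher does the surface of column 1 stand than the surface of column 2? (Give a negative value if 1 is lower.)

1.55 km

For any compensation level in the mantle, the mantle terms cancel and isostasy reduces to e = (Σt_1 − Σt_2) − (Σ(ρt)_1 − Σ(ρt)_2) / ρ_m.
Σt_1 = 21.7 km; Σt_2 = 7.58 km; Σ(ρt)_1 = 59458; Σ(ρt)_2 = 17987.4 (in km·kg/m³).
e = (21.7 − 7.58) − (59458 − 17987.4) / 3300 = 1.55 km.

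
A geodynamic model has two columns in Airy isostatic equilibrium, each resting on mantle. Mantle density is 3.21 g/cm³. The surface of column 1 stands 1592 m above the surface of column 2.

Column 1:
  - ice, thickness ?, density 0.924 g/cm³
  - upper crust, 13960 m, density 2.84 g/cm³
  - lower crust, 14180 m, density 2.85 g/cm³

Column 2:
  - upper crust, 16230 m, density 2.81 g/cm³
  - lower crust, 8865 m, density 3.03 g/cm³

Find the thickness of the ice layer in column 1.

Take the compensation level at the base of the deeper column (depth z_c below the surface of column 1) and equate Σ ρ_i t_i down to z_c; mantle fills any gap and the z_c terms cancel.
Column 1: x×0.924 + 13960×2.84 + 14180×2.85 + (z_c − 28140 − x)×3.21
Column 2: 1592×0 + 16230×2.81 + 8865×3.03 + (z_c − 1592 − 25095)×3.21
The z_c×3.21 term appears on both sides and cancels. Collect the known terms of each column as K = Σ(ρt)_known − 3.21 × (depth of known layers): K_1 = 80059.4 − 3.21×28140 = −10270; K_2 = 72467.25 − 3.21×(1592 + 25095) = −13198.02.
Balance: K_1 − x×(3.21 − 0.924) = K_2, so x = (K_1 − K_2)/(3.21 − 0.924) = 2928.02/2.286 = 1280 m.

1280 m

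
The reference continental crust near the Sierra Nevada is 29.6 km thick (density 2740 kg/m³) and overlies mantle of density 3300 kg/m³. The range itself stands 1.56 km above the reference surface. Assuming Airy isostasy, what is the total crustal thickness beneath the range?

38.8 km

Root depth r = h ρ_c / (ρ_m − ρ_c) = 1.56 km × 2740 / 560 = 7.633 km.
Total thickness = T + h + r = 29.6 km + 1.56 km + 7.633 km = 38.8 km.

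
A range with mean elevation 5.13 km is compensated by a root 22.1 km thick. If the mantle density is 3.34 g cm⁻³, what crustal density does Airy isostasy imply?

ρ_c h = (ρ_m − ρ_c) r → ρ_c (h + r) = ρ_m r → ρ_c = ρ_m r / (h + r).
ρ_c = 3.34 × 22.1 km / (5.13 km + 22.1 km) = 2.71 g cm⁻³.

2.71 g cm⁻³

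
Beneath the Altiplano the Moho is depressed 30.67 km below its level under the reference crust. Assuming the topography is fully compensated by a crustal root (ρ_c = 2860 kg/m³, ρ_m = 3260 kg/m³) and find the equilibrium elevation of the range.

4.29 km

In Airy isostatic equilibrium: ρ_c h = (ρ_m − ρ_c) r.
h = r (ρ_m − ρ_c) / ρ_c = 30.67 km × (3260 − 2860) / 2860 = 4.29 km.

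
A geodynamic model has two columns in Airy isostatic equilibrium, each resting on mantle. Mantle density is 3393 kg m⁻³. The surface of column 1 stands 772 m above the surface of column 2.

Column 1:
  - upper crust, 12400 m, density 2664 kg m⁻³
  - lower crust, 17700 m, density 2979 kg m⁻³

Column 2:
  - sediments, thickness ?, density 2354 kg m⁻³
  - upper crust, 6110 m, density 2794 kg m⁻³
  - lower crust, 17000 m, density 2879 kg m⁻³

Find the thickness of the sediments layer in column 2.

1300 m

Take the compensation level at the base of the deeper column (depth z_c below the surface of column 1) and equate Σ ρ_i t_i down to z_c; mantle fills any gap and the z_c terms cancel.
Column 1: 12400×2664 + 17700×2979 + (z_c − 30100)×3393
Column 2: 772×0 + x×2354 + 6110×2794 + 17000×2879 + (z_c − 772 − 23110 − x)×3393
The z_c×3393 term appears on both sides and cancels. Collect the known terms of each column as K = Σ(ρt)_known − 3393 × (depth of known layers): K_1 = 85761900 − 3393×30100 = −16367400; K_2 = 66014340 − 3393×(772 + 23110) = −15017286.
Balance: K_1 = K_2 − x×(3393 − 2354), so x = (K_2 − K_1)/(3393 − 2354) = 1350110/1039 = 1300 m.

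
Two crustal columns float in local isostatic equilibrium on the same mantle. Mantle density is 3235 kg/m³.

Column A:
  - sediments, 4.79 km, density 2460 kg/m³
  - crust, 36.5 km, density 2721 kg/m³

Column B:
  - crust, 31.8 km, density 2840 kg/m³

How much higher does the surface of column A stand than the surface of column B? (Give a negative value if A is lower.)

For any compensation level in the mantle, the mantle terms cancel and isostasy reduces to e = (Σt_A − Σt_B) − (Σ(ρt)_A − Σ(ρt)_B) / ρ_m.
Σt_A = 41.29 km; Σt_B = 31.8 km; Σ(ρt)_A = 111099.9; Σ(ρt)_B = 90312 (in km·kg/m³).
e = (41.29 − 31.8) − (111099.9 − 90312) / 3235 = 3.06 km.

3.06 km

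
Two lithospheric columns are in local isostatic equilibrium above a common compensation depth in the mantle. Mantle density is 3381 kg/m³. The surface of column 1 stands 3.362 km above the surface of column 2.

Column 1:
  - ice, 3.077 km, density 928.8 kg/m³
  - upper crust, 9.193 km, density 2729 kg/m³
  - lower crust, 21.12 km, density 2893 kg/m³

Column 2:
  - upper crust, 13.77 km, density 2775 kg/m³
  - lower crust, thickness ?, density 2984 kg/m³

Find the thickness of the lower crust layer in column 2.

Take the compensation level at the base of the deeper column (depth z_c below the surface of column 1) and equate Σ ρ_i t_i down to z_c; mantle fills any gap and the z_c terms cancel.
Column 1: 3.077×928.8 + 9.193×2729 + 21.12×2893 + (z_c − 33.39)×3381
Column 2: 3.362×0 + 13.77×2775 + x×2984 + (z_c − 3.362 − 13.77 − x)×3381
The z_c×3381 term appears on both sides and cancels. Collect the known terms of each column as K = Σ(ρt)_known − 3381 × (depth of known layers): K_1 = 89045.7746 − 3381×33.39 = −23845.8154; K_2 = 38211.75 − 3381×(3.362 + 13.77) = −19711.542.
Balance: K_1 = K_2 − x×(3381 − 2984), so x = (K_2 − K_1)/(3381 − 2984) = 4134.27/397 = 10.4 km.

10.4 km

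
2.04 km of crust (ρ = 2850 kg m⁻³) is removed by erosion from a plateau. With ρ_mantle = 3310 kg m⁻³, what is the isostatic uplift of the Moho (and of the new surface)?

Unloading: uplift u = e ρ_c/ρ_m = 2.04 km × 2850/3310 = 1.76 km.

1.76 km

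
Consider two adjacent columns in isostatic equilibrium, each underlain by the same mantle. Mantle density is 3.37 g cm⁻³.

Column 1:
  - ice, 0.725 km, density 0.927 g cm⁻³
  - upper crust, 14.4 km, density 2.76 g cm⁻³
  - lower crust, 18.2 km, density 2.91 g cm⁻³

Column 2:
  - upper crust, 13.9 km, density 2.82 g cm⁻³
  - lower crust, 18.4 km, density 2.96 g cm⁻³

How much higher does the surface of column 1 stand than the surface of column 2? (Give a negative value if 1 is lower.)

For any compensation level in the mantle, the mantle terms cancel and isostasy reduces to e = (Σt_1 − Σt_2) − (Σ(ρt)_1 − Σ(ρt)_2) / ρ_m.
Σt_1 = 33.325 km; Σt_2 = 32.3 km; Σ(ρt)_1 = 93.378075; Σ(ρt)_2 = 93.662 (in km·g cm⁻³).
e = (33.325 − 32.3) − (93.378075 − 93.662) / 3.37 = 1.11 km.

1.11 km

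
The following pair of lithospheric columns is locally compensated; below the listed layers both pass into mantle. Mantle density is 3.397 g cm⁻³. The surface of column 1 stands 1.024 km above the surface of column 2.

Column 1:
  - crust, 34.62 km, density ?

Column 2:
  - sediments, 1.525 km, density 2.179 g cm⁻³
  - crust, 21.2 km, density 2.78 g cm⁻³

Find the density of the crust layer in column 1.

Take the compensation level at the base of the deeper column (depth z_c below the surface of column 1) and equate Σ ρ_i t_i down to z_c; mantle fills any gap and the z_c terms cancel.
Column 1: 34.62×ρ + (z_c − 34.62)×3.397
Column 2: 1.024×0 + 1.525×2.179 + 21.2×2.78 + (z_c − 1.024 − 22.725)×3.397
The z_c×3.397 term appears on both sides and cancels. Collect the known terms of each column as K = Σ(ρt)_known − 3.397 × (depth of known layers): K_1 = 0 − 3.397×34.62 = −117.60414; K_2 = 62.258975 − 3.397×(1.024 + 22.725) = −18.416378.
Balance: K_1 + 34.62×ρ = K_2, so ρ = (K_2 − K_1)/34.62 = 99.1878/34.62 = 2.87 g cm⁻³.

2.87 g cm⁻³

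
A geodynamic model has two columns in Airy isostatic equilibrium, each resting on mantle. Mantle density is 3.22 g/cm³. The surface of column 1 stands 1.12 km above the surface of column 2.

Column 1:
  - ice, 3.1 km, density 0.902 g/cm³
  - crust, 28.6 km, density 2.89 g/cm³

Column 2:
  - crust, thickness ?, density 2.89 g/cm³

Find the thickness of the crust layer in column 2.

Take the compensation level at the base of the deeper column (depth z_c below the surface of column 1) and equate Σ ρ_i t_i down to z_c; mantle fills any gap and the z_c terms cancel.
Column 1: 3.1×0.902 + 28.6×2.89 + (z_c − 31.7)×3.22
Column 2: 1.12×0 + x×2.89 + (z_c − 1.12 − 0 − x)×3.22
The z_c×3.22 term appears on both sides and cancels. Collect the known terms of each column as K = Σ(ρt)_known − 3.22 × (depth of known layers): K_1 = 85.4502 − 3.22×31.7 = −16.6238; K_2 = 0 − 3.22×(1.12 + 0) = −3.6064.
Balance: K_1 = K_2 − x×(3.22 − 2.89), so x = (K_2 − K_1)/(3.22 − 2.89) = 13.0174/0.33 = 39.4 km.

39.4 km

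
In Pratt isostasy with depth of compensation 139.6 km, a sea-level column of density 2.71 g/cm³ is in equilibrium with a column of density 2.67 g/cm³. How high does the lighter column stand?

2.09 km

ρ_ref D = ρ (D + h) → h = D (ρ_ref − ρ)/ρ.
h = 139.6 km × (2.71 − 2.67)/2.67 = 2.09 km.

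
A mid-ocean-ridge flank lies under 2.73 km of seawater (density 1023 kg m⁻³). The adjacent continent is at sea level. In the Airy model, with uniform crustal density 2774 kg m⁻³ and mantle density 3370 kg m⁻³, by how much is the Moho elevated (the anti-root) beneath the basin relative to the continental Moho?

In Airy isostatic equilibrium: replacing crust with seawater at the top is compensated by replacing crust with mantle at the base: d (ρ_c − ρ_w) = a (ρ_m − ρ_c).
a = d (ρ_c − ρ_w)/(ρ_m − ρ_c) = 2.73 km × 1751/596 = 8.02 km.

8.02 km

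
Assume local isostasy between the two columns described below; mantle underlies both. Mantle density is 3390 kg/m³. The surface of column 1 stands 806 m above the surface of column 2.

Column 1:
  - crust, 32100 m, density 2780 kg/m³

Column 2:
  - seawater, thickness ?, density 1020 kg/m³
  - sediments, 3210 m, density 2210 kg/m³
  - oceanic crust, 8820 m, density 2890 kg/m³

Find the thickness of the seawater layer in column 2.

3650 m

Take the compensation level at the base of the deeper column (depth z_c below the surface of column 1) and equate Σ ρ_i t_i down to z_c; mantle fills any gap and the z_c terms cancel.
Column 1: 32100×2780 + (z_c − 32100)×3390
Column 2: 806×0 + x×1020 + 3210×2210 + 8820×2890 + (z_c − 806 − 12030 − x)×3390
The z_c×3390 term appears on both sides and cancels. Collect the known terms of each column as K = Σ(ρt)_known − 3390 × (depth of known layers): K_1 = 89238000 − 3390×32100 = −19581000; K_2 = 32583900 − 3390×(806 + 12030) = −10930140.
Balance: K_1 = K_2 − x×(3390 − 1020), so x = (K_2 − K_1)/(3390 − 1020) = 8650860/2370 = 3650 m.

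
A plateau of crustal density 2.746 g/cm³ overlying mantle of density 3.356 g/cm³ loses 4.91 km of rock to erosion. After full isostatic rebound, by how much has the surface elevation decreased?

Rebound u = e ρ_c/ρ_m = 4.91 km × 2.746/3.356 = 4.018 km.
Net surface drop = e − u = 4.91 km − 4.018 km = e (ρ_m − ρ_c)/ρ_m = 0.892 km.

0.892 km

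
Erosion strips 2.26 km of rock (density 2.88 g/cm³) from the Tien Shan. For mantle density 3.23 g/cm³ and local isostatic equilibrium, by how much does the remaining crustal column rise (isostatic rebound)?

Unloading: uplift u = e ρ_c/ρ_m = 2.26 km × 2.88/3.23 = 2.02 km.

2.02 km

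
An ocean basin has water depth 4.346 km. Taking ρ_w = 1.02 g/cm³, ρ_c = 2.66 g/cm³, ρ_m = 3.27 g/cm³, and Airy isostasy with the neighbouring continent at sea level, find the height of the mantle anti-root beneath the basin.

11.7 km

For local isostatic compensation: replacing crust with seawater at the top is compensated by replacing crust with mantle at the base: d (ρ_c − ρ_w) = a (ρ_m − ρ_c).
a = d (ρ_c − ρ_w)/(ρ_m − ρ_c) = 4.346 km × 1.64/0.61 = 11.7 km.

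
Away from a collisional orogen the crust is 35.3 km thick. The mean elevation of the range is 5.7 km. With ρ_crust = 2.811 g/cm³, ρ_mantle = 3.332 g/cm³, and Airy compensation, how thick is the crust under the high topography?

71.8 km

Root depth r = h ρ_c / (ρ_m − ρ_c) = 5.7 km × 2.811 / 0.521 = 30.75 km.
Total thickness = T + h + r = 35.3 km + 5.7 km + 30.75 km = 71.8 km.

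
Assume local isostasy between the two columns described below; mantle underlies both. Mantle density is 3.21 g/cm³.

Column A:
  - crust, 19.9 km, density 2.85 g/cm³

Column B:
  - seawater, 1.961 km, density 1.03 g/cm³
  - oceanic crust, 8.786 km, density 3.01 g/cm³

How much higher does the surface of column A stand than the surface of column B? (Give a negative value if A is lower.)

For any compensation level in the mantle, the mantle terms cancel and isostasy reduces to e = (Σt_A − Σt_B) − (Σ(ρt)_A − Σ(ρt)_B) / ρ_m.
Σt_A = 19.9 km; Σt_B = 10.747 km; Σ(ρt)_A = 56.715; Σ(ρt)_B = 28.46569 (in km·g/cm³).
e = (19.9 − 10.747) − (56.715 − 28.46569) / 3.21 = 0.353 km.

0.353 km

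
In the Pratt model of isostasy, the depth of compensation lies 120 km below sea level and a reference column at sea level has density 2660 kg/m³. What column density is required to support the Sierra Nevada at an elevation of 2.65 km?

Pratt balance: ρ_ref D = ρ (D + h).
ρ = ρ_ref D/(D + h) = 2660 × 120 km/(120 km + 2.65 km) = 2600 kg/m³.

2600 kg/m³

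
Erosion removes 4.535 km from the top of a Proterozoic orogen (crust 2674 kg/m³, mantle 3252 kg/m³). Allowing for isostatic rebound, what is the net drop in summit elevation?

0.806 km

Rebound u = e ρ_c/ρ_m = 4.535 km × 2674/3252 = 3.729 km.
Net surface drop = e − u = 4.535 km − 3.729 km = e (ρ_m − ρ_c)/ρ_m = 0.806 km.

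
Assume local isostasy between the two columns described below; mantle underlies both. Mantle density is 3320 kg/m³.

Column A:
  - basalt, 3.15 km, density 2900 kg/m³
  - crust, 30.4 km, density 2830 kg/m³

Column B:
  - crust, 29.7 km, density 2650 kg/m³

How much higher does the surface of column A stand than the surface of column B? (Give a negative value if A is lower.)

For any compensation level in the mantle, the mantle terms cancel and isostasy reduces to e = (Σt_A − Σt_B) − (Σ(ρt)_A − Σ(ρt)_B) / ρ_m.
Σt_A = 33.55 km; Σt_B = 29.7 km; Σ(ρt)_A = 95167; Σ(ρt)_B = 78705 (in km·kg/m³).
e = (33.55 − 29.7) − (95167 − 78705) / 3320 = −1.11 km.

−1.11 km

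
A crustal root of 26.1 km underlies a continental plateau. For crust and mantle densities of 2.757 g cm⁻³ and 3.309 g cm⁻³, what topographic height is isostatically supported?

By Archimedes' principle applied to the lithosphere: ρ_c h = (ρ_m − ρ_c) r.
h = r (ρ_m − ρ_c) / ρ_c = 26.1 km × (3.309 − 2.757) / 2.757 = 5.23 km.

5.23 km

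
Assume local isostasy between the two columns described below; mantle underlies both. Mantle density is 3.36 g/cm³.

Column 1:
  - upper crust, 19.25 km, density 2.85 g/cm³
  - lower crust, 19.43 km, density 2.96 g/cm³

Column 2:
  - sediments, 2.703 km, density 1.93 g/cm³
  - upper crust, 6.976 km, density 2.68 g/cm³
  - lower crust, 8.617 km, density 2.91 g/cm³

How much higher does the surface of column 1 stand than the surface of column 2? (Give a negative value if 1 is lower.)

1.52 km

For any compensation level in the mantle, the mantle terms cancel and isostasy reduces to e = (Σt_1 − Σt_2) − (Σ(ρt)_1 − Σ(ρt)_2) / ρ_m.
Σt_1 = 38.68 km; Σt_2 = 18.296 km; Σ(ρt)_1 = 112.3753; Σ(ρt)_2 = 48.98794 (in km·g/cm³).
e = (38.68 − 18.296) − (112.3753 − 48.98794) / 3.36 = 1.52 km.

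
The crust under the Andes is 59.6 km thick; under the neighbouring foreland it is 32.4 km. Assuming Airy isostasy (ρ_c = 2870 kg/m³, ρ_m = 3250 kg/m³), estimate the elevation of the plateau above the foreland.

Excess crust Δ = 59.6 km − 32.4 km = 27.2 km, split between elevation h and root r with h + r = Δ.
Airy balance ρ_c h = (ρ_m − ρ_c) r gives r = h ρ_c/(ρ_m − ρ_c), so h (1 + ρ_c/(ρ_m − ρ_c)) = Δ, i.e. h = Δ (ρ_m − ρ_c)/ρ_m.
h = 27.2 km × 380/3250 = 3.18 km.

3.18 km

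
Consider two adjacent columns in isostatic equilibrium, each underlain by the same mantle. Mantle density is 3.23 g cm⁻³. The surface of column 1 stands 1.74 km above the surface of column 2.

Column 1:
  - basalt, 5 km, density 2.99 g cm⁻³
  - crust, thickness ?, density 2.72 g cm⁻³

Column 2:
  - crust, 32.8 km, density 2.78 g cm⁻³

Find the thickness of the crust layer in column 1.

Take the compensation level at the base of the deeper column (depth z_c below the surface of column 1) and equate Σ ρ_i t_i down to z_c; mantle fills any gap and the z_c terms cancel.
Column 1: 5×2.99 + x×2.72 + (z_c − 5 − x)×3.23
Column 2: 1.74×0 + 32.8×2.78 + (z_c − 1.74 − 32.8)×3.23
The z_c×3.23 term appears on both sides and cancels. Collect the known terms of each column as K = Σ(ρt)_known − 3.23 × (depth of known layers): K_1 = 14.95 − 3.23×5 = −1.2; K_2 = 91.184 − 3.23×(1.74 + 32.8) = −20.3802.
Balance: K_1 − x×(3.23 − 2.72) = K_2, so x = (K_1 − K_2)/(3.23 − 2.72) = 19.1802/0.51 = 37.6 km.

37.6 km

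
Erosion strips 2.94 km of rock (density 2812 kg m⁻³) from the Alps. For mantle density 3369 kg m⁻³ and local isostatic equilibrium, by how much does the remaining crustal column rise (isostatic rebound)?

Unloading: uplift u = e ρ_c/ρ_m = 2.94 km × 2812/3369 = 2.45 km.

2.45 km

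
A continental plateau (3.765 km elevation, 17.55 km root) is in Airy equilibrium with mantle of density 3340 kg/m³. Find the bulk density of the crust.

ρ_c h = (ρ_m − ρ_c) r → ρ_c (h + r) = ρ_m r → ρ_c = ρ_m r / (h + r).
ρ_c = 3340 × 17.55 km / (3.765 km + 17.55 km) = 2750 kg/m³.

2750 kg/m³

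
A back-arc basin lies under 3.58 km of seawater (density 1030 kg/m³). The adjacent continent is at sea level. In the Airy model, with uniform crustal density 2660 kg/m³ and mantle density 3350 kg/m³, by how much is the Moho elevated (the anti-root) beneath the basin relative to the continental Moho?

8.46 km

By Archimedes' principle applied to the lithosphere: replacing crust with seawater at the top is compensated by replacing crust with mantle at the base: d (ρ_c − ρ_w) = a (ρ_m − ρ_c).
a = d (ρ_c − ρ_w)/(ρ_m − ρ_c) = 3.58 km × 1630/690 = 8.46 km.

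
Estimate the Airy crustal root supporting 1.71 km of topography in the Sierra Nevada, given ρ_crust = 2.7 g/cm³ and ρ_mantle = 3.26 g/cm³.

8.24 km

Balancing pressure at the compensation depth: the weight of the topography is balanced by the buoyancy of the root, ρ_c h = (ρ_m − ρ_c) r.
r = h · ρ_c / (ρ_m − ρ_c) = 1.71 km × 2.7 / (3.26 − 2.7) = 8.24 km.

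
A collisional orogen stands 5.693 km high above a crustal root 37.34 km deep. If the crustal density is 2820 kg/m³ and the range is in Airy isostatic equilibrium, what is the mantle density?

Airy balance: ρ_c h = (ρ_m − ρ_c) r → ρ_m = ρ_c (1 + h/r).
ρ_m = 2820 × (1 + 5.693 km/37.34 km) = 3250 kg/m³.

3250 kg/m³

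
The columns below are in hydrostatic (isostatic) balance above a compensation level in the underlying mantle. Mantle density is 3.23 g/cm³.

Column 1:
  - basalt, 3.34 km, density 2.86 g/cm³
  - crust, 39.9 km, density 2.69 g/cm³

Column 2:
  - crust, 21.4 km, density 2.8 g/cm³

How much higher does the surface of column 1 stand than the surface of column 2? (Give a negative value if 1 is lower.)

For any compensation level in the mantle, the mantle terms cancel and isostasy reduces to e = (Σt_1 − Σt_2) − (Σ(ρt)_1 − Σ(ρt)_2) / ρ_m.
Σt_1 = 43.24 km; Σt_2 = 21.4 km; Σ(ρt)_1 = 116.8834; Σ(ρt)_2 = 59.92 (in km·g/cm³).
e = (43.24 − 21.4) − (116.8834 − 59.92) / 3.23 = 4.2 km.

4.2 km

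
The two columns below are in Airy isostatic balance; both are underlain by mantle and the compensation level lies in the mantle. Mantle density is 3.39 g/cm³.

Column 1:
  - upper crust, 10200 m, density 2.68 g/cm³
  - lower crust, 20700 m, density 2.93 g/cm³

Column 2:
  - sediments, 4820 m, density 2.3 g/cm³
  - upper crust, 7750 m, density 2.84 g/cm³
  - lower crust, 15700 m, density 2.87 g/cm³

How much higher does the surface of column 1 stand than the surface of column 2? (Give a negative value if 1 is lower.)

For any compensation level in the mantle, the mantle terms cancel and isostasy reduces to e = (Σt_1 − Σt_2) − (Σ(ρt)_1 − Σ(ρt)_2) / ρ_m.
Σt_1 = 30900 m; Σt_2 = 28270 m; Σ(ρt)_1 = 87987; Σ(ρt)_2 = 78155 (in m·g/cm³).
e = (30900 − 28270) − (87987 − 78155) / 3.39 = −270 m.

−270 m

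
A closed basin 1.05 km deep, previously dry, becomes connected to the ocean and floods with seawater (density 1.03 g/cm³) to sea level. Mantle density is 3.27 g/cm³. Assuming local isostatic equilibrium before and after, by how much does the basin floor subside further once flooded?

After flooding the water column is d + s deep. Its weight must equal the weight of mantle displaced by the extra subsidence s: (d + s) ρ_w = s ρ_m.
s = d ρ_w / (ρ_m − ρ_w) = 1.05 km × 1.03/(3.27 − 1.03) = 0.483 km.

0.483 km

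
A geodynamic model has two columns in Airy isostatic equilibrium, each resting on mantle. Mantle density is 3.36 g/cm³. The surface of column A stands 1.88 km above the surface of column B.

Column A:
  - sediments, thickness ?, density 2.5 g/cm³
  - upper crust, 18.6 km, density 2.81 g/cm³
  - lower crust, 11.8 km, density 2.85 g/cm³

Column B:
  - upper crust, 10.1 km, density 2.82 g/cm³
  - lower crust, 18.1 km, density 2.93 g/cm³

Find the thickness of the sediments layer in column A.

3.84 km

Take the compensation level at the base of the deeper column (depth z_c below the surface of column A) and equate Σ ρ_i t_i down to z_c; mantle fills any gap and the z_c terms cancel.
Column A: x×2.5 + 18.6×2.81 + 11.8×2.85 + (z_c − 30.4 − x)×3.36
Column B: 1.88×0 + 10.1×2.82 + 18.1×2.93 + (z_c − 1.88 − 28.2)×3.36
The z_c×3.36 term appears on both sides and cancels. Collect the known terms of each column as K = Σ(ρt)_known − 3.36 × (depth of known layers): K_A = 85.896 − 3.36×30.4 = −16.248; K_B = 81.515 − 3.36×(1.88 + 28.2) = −19.5538.
Balance: K_A − x×(3.36 − 2.5) = K_B, so x = (K_A − K_B)/(3.36 − 2.5) = 3.3058/0.86 = 3.84 km.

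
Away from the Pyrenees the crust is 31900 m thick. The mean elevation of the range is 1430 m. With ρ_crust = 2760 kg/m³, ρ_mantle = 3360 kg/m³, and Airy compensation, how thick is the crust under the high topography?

Root depth r = h ρ_c / (ρ_m − ρ_c) = 1430 m × 2760 / 600 = 6578 m.
Total thickness = T + h + r = 31900 m + 1430 m + 6578 m = 39900 m.

39900 m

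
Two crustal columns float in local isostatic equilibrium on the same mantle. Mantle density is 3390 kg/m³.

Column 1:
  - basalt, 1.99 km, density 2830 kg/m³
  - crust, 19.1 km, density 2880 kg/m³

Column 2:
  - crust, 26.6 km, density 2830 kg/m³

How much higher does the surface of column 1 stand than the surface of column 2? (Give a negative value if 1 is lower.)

For any compensation level in the mantle, the mantle terms cancel and isostasy reduces to e = (Σt_1 − Σt_2) − (Σ(ρt)_1 − Σ(ρt)_2) / ρ_m.
Σt_1 = 21.09 km; Σt_2 = 26.6 km; Σ(ρt)_1 = 60639.7; Σ(ρt)_2 = 75278 (in km·kg/m³).
e = (21.09 − 26.6) − (60639.7 − 75278) / 3390 = −1.19 km.

−1.19 km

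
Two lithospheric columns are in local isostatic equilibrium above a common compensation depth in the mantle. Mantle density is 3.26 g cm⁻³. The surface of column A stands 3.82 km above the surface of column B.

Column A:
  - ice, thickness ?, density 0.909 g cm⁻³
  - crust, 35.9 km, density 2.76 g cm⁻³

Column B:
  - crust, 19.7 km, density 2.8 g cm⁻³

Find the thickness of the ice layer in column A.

Take the compensation level at the base of the deeper column (depth z_c below the surface of column A) and equate Σ ρ_i t_i down to z_c; mantle fills any gap and the z_c terms cancel.
Column A: x×0.909 + 35.9×2.76 + (z_c − 35.9 − x)×3.26
Column B: 3.82×0 + 19.7×2.8 + (z_c − 3.82 − 19.7)×3.26
The z_c×3.26 term appears on both sides and cancels. Collect the known terms of each column as K = Σ(ρt)_known − 3.26 × (depth of known layers): K_A = 99.084 − 3.26×35.9 = −17.95; K_B = 55.16 − 3.26×(3.82 + 19.7) = −21.5152.
Balance: K_A − x×(3.26 − 0.909) = K_B, so x = (K_A − K_B)/(3.26 − 0.909) = 3.5652/2.351 = 1.52 km.

1.52 km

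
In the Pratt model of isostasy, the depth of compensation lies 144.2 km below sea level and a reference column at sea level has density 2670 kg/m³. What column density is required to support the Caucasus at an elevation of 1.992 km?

Pratt balance: ρ_ref D = ρ (D + h).
ρ = ρ_ref D/(D + h) = 2670 × 144.2 km/(144.2 km + 1.992 km) = 2630 kg/m³.

2630 kg/m³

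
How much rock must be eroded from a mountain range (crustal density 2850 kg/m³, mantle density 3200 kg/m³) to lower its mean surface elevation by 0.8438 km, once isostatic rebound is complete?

Net drop Δ = e − u = e − e ρ_c/ρ_m = e (ρ_m − ρ_c)/ρ_m.
e = Δ ρ_m/(ρ_m − ρ_c) = 0.8438 km × 3200/350 = 7.71 km.

7.71 km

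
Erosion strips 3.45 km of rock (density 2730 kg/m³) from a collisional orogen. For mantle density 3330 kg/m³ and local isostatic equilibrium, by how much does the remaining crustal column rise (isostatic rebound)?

2.83 km

Unloading: uplift u = e ρ_c/ρ_m = 3.45 km × 2730/3330 = 2.83 km.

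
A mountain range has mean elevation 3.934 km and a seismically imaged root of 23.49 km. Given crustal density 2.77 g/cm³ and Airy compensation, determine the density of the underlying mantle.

3.23 g/cm³

Airy balance: ρ_c h = (ρ_m − ρ_c) r → ρ_m = ρ_c (1 + h/r).
ρ_m = 2.77 × (1 + 3.934 km/23.49 km) = 3.23 g/cm³.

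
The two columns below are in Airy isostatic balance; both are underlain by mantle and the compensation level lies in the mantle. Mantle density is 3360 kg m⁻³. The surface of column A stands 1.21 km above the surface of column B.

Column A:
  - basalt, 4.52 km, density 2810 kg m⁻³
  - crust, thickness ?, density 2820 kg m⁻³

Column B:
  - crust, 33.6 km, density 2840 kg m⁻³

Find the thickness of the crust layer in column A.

Take the compensation level at the base of the deeper column (depth z_c below the surface of column A) and equate Σ ρ_i t_i down to z_c; mantle fills any gap and the z_c terms cancel.
Column A: 4.52×2810 + x×2820 + (z_c − 4.52 − x)×3360
Column B: 1.21×0 + 33.6×2840 + (z_c − 1.21 − 33.6)×3360
The z_c×3360 term appears on both sides and cancels. Collect the known terms of each column as K = Σ(ρt)_known − 3360 × (depth of known layers): K_A = 12701.2 − 3360×4.52 = −2486; K_B = 95424 − 3360×(1.21 + 33.6) = −21537.6.
Balance: K_A − x×(3360 − 2820) = K_B, so x = (K_A − K_B)/(3360 − 2820) = 19051.6/540 = 35.3 km.

35.3 km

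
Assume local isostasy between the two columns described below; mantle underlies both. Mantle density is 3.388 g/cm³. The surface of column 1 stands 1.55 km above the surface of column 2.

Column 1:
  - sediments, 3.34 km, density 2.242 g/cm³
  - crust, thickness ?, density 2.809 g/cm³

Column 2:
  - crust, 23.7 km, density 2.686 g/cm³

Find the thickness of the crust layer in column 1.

Take the compensation level at the base of the deeper column (depth z_c below the surface of column 1) and equate Σ ρ_i t_i down to z_c; mantle fills any gap and the z_c terms cancel.
Column 1: 3.34×2.242 + x×2.809 + (z_c − 3.34 − x)×3.388
Column 2: 1.55×0 + 23.7×2.686 + (z_c − 1.55 − 23.7)×3.388
The z_c×3.388 term appears on both sides and cancels. Collect the known terms of each column as K = Σ(ρt)_known − 3.388 × (depth of known layers): K_1 = 7.48828 − 3.388×3.34 = −3.82764; K_2 = 63.6582 − 3.388×(1.55 + 23.7) = −21.8888.
Balance: K_1 − x×(3.388 − 2.809) = K_2, so x = (K_1 − K_2)/(3.388 − 2.809) = 18.0612/0.579 = 31.2 km.

31.2 km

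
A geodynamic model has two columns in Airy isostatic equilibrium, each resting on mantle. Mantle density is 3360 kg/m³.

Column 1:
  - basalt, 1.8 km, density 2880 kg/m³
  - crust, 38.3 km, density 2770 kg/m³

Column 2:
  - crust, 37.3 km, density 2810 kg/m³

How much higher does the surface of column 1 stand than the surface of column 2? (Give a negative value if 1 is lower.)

For any compensation level in the mantle, the mantle terms cancel and isostasy reduces to e = (Σt_1 − Σt_2) − (Σ(ρt)_1 − Σ(ρt)_2) / ρ_m.
Σt_1 = 40.1 km; Σt_2 = 37.3 km; Σ(ρt)_1 = 111275; Σ(ρt)_2 = 104813 (in km·kg/m³).
e = (40.1 − 37.3) − (111275 − 104813) / 3360 = 0.877 km.

0.877 km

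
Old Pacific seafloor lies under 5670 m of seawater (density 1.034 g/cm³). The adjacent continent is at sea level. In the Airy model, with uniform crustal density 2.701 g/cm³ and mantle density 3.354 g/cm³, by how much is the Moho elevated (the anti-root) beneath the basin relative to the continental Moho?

14500 m

In Airy isostatic equilibrium: replacing crust with seawater at the top is compensated by replacing crust with mantle at the base: d (ρ_c − ρ_w) = a (ρ_m − ρ_c).
a = d (ρ_c − ρ_w)/(ρ_m − ρ_c) = 5670 m × 1.667/0.653 = 14500 m.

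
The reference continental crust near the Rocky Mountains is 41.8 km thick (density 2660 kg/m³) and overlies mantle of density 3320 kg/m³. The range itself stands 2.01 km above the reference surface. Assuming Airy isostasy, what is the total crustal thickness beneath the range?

Root depth r = h ρ_c / (ρ_m − ρ_c) = 2.01 km × 2660 / 660 = 8.101 km.
Total thickness = T + h + r = 41.8 km + 2.01 km + 8.101 km = 51.9 km.

51.9 km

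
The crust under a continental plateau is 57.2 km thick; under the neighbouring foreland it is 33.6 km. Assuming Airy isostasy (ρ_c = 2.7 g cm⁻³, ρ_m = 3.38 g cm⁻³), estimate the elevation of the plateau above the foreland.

4.75 km

Excess crust Δ = 57.2 km − 33.6 km = 23.6 km, split between elevation h and root r with h + r = Δ.
Airy balance ρ_c h = (ρ_m − ρ_c) r gives r = h ρ_c/(ρ_m − ρ_c), so h (1 + ρ_c/(ρ_m − ρ_c)) = Δ, i.e. h = Δ (ρ_m − ρ_c)/ρ_m.
h = 23.6 km × 0.68/3.38 = 4.75 km.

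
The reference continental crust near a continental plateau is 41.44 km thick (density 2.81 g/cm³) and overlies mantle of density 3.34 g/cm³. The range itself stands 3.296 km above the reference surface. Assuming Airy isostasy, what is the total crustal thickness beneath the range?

62.2 km

Root depth r = h ρ_c / (ρ_m − ρ_c) = 3.296 km × 2.81 / 0.53 = 17.48 km.
Total thickness = T + h + r = 41.44 km + 3.296 km + 17.48 km = 62.2 km.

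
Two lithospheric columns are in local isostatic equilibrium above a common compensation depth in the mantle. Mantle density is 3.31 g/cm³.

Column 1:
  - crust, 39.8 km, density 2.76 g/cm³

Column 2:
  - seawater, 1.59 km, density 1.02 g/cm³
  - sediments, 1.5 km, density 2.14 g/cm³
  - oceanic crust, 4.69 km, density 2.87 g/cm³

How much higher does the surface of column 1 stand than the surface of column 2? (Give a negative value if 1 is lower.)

For any compensation level in the mantle, the mantle terms cancel and isostasy reduces to e = (Σt_1 − Σt_2) − (Σ(ρt)_1 − Σ(ρt)_2) / ρ_m.
Σt_1 = 39.8 km; Σt_2 = 7.78 km; Σ(ρt)_1 = 109.848; Σ(ρt)_2 = 18.2921 (in km·g/cm³).
e = (39.8 − 7.78) − (109.848 − 18.2921) / 3.31 = 4.36 km.

4.36 km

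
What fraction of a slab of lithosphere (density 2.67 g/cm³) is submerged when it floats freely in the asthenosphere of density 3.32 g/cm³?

80.4%

Submerged fraction = ρ_obj/ρ_fluid = 2.67/3.32 = 80.4%.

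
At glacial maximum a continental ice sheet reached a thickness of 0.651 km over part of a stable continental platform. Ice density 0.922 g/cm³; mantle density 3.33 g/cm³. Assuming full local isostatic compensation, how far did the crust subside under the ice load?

Equating mass per unit area of the two columns: the ice load ρ_ice t is balanced by mantle displaced below, ρ_m s.
s = t ρ_ice / ρ_m = 0.651 km × 0.922/3.33 = 0.18 km.

0.18 km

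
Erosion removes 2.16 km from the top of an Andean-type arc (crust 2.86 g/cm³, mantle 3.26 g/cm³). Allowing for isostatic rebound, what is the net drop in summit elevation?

0.265 km

Rebound u = e ρ_c/ρ_m = 2.16 km × 2.86/3.26 = 1.895 km.
Net surface drop = e − u = 2.16 km − 1.895 km = e (ρ_m − ρ_c)/ρ_m = 0.265 km.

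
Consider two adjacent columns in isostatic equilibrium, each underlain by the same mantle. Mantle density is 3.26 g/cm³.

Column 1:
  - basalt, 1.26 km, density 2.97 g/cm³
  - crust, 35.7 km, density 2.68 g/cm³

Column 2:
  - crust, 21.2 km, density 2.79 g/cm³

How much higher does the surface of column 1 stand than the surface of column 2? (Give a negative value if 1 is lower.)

For any compensation level in the mantle, the mantle terms cancel and isostasy reduces to e = (Σt_1 − Σt_2) − (Σ(ρt)_1 − Σ(ρt)_2) / ρ_m.
Σt_1 = 36.96 km; Σt_2 = 21.2 km; Σ(ρt)_1 = 99.4182; Σ(ρt)_2 = 59.148 (in km·g/cm³).
e = (36.96 − 21.2) − (99.4182 − 59.148) / 3.26 = 3.41 km.

3.41 km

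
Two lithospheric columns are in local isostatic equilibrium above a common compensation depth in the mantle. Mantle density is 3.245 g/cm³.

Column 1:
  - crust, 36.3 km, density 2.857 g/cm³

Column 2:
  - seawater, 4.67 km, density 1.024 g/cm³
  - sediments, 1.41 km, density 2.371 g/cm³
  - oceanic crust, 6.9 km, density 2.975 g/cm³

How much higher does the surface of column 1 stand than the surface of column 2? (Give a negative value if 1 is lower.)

For any compensation level in the mantle, the mantle terms cancel and isostasy reduces to e = (Σt_1 − Σt_2) − (Σ(ρt)_1 − Σ(ρt)_2) / ρ_m.
Σt_1 = 36.3 km; Σt_2 = 12.98 km; Σ(ρt)_1 = 103.7091; Σ(ρt)_2 = 28.65269 (in km·g/cm³).
e = (36.3 − 12.98) − (103.7091 − 28.65269) / 3.245 = 0.19 km.

0.19 km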